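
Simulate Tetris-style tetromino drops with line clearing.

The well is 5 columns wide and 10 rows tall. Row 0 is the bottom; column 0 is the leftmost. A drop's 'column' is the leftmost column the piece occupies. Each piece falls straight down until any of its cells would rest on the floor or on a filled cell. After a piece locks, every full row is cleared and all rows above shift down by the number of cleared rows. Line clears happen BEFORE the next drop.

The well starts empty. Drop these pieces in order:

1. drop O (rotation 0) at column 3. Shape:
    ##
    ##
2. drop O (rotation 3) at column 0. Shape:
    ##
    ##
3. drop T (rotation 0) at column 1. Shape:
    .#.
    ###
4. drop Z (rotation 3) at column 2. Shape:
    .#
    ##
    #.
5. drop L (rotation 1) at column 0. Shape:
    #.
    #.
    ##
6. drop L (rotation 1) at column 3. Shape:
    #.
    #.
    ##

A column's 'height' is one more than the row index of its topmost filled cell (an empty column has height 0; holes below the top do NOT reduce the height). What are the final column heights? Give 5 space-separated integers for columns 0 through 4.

Drop 1: O rot0 at col 3 lands with bottom-row=0; cleared 0 line(s) (total 0); column heights now [0 0 0 2 2], max=2
Drop 2: O rot3 at col 0 lands with bottom-row=0; cleared 0 line(s) (total 0); column heights now [2 2 0 2 2], max=2
Drop 3: T rot0 at col 1 lands with bottom-row=2; cleared 0 line(s) (total 0); column heights now [2 3 4 3 2], max=4
Drop 4: Z rot3 at col 2 lands with bottom-row=4; cleared 0 line(s) (total 0); column heights now [2 3 6 7 2], max=7
Drop 5: L rot1 at col 0 lands with bottom-row=3; cleared 0 line(s) (total 0); column heights now [6 4 6 7 2], max=7
Drop 6: L rot1 at col 3 lands with bottom-row=7; cleared 0 line(s) (total 0); column heights now [6 4 6 10 8], max=10

Answer: 6 4 6 10 8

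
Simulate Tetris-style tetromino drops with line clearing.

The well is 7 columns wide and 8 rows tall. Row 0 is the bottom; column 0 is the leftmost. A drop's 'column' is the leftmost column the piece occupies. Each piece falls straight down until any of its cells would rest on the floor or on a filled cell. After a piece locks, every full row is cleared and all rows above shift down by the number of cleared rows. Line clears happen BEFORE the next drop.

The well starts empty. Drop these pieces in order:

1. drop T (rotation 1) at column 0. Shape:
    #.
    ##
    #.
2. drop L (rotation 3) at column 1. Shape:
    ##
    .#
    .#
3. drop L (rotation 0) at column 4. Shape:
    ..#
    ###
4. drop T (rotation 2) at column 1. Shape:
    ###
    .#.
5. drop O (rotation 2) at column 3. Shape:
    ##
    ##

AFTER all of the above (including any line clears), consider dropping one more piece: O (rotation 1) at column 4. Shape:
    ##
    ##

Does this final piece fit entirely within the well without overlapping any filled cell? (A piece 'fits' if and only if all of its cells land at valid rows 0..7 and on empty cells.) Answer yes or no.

Answer: no

Derivation:
Drop 1: T rot1 at col 0 lands with bottom-row=0; cleared 0 line(s) (total 0); column heights now [3 2 0 0 0 0 0], max=3
Drop 2: L rot3 at col 1 lands with bottom-row=0; cleared 0 line(s) (total 0); column heights now [3 3 3 0 0 0 0], max=3
Drop 3: L rot0 at col 4 lands with bottom-row=0; cleared 0 line(s) (total 0); column heights now [3 3 3 0 1 1 2], max=3
Drop 4: T rot2 at col 1 lands with bottom-row=3; cleared 0 line(s) (total 0); column heights now [3 5 5 5 1 1 2], max=5
Drop 5: O rot2 at col 3 lands with bottom-row=5; cleared 0 line(s) (total 0); column heights now [3 5 5 7 7 1 2], max=7
Test piece O rot1 at col 4 (width 2): heights before test = [3 5 5 7 7 1 2]; fits = False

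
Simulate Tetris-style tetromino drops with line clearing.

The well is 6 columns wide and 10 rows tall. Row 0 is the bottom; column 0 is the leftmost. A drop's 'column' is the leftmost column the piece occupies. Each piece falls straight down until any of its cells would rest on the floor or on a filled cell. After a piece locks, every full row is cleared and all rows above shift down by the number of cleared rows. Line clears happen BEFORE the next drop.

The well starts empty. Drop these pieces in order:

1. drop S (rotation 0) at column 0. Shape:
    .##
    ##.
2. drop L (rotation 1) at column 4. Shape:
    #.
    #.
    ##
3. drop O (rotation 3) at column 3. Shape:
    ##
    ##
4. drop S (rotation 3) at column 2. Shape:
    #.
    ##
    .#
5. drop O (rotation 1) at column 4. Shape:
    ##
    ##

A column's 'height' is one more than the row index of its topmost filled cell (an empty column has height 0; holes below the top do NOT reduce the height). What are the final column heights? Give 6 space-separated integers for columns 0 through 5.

Answer: 1 2 8 7 7 7

Derivation:
Drop 1: S rot0 at col 0 lands with bottom-row=0; cleared 0 line(s) (total 0); column heights now [1 2 2 0 0 0], max=2
Drop 2: L rot1 at col 4 lands with bottom-row=0; cleared 0 line(s) (total 0); column heights now [1 2 2 0 3 1], max=3
Drop 3: O rot3 at col 3 lands with bottom-row=3; cleared 0 line(s) (total 0); column heights now [1 2 2 5 5 1], max=5
Drop 4: S rot3 at col 2 lands with bottom-row=5; cleared 0 line(s) (total 0); column heights now [1 2 8 7 5 1], max=8
Drop 5: O rot1 at col 4 lands with bottom-row=5; cleared 0 line(s) (total 0); column heights now [1 2 8 7 7 7], max=8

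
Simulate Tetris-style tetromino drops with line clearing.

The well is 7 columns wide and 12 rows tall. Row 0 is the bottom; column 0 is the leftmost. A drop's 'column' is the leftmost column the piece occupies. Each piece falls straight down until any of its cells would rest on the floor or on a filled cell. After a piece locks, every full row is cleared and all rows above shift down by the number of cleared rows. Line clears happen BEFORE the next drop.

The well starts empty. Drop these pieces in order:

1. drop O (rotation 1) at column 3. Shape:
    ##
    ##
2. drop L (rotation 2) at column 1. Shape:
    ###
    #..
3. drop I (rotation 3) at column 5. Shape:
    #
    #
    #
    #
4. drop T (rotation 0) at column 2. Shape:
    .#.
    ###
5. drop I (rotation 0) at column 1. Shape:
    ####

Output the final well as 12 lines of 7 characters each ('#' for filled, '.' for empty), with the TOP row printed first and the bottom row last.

Answer: .......
.......
.......
.......
.......
.......
.####..
...#...
..####.
.###.#.
.#.###.
...###.

Derivation:
Drop 1: O rot1 at col 3 lands with bottom-row=0; cleared 0 line(s) (total 0); column heights now [0 0 0 2 2 0 0], max=2
Drop 2: L rot2 at col 1 lands with bottom-row=1; cleared 0 line(s) (total 0); column heights now [0 3 3 3 2 0 0], max=3
Drop 3: I rot3 at col 5 lands with bottom-row=0; cleared 0 line(s) (total 0); column heights now [0 3 3 3 2 4 0], max=4
Drop 4: T rot0 at col 2 lands with bottom-row=3; cleared 0 line(s) (total 0); column heights now [0 3 4 5 4 4 0], max=5
Drop 5: I rot0 at col 1 lands with bottom-row=5; cleared 0 line(s) (total 0); column heights now [0 6 6 6 6 4 0], max=6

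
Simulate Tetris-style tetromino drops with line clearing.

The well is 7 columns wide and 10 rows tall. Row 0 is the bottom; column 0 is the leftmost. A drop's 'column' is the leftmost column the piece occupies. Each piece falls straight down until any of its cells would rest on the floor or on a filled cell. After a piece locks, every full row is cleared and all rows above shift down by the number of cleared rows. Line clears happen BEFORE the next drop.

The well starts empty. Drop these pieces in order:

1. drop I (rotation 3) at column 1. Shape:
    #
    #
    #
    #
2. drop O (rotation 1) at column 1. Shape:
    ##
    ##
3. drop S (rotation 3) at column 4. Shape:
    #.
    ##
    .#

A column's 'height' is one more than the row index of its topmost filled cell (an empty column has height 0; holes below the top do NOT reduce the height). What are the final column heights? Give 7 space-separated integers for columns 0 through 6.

Answer: 0 6 6 0 3 2 0

Derivation:
Drop 1: I rot3 at col 1 lands with bottom-row=0; cleared 0 line(s) (total 0); column heights now [0 4 0 0 0 0 0], max=4
Drop 2: O rot1 at col 1 lands with bottom-row=4; cleared 0 line(s) (total 0); column heights now [0 6 6 0 0 0 0], max=6
Drop 3: S rot3 at col 4 lands with bottom-row=0; cleared 0 line(s) (total 0); column heights now [0 6 6 0 3 2 0], max=6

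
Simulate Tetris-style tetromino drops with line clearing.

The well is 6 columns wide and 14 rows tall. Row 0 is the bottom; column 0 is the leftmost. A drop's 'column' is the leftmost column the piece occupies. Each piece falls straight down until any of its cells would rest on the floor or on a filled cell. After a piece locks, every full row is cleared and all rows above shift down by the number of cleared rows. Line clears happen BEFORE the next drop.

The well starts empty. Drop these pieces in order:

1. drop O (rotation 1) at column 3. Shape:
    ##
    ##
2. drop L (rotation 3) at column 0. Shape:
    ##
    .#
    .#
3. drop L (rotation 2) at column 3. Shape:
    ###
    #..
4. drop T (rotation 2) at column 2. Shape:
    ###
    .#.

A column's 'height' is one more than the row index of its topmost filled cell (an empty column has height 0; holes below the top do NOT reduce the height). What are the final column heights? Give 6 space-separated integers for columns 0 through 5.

Answer: 3 3 6 6 6 4

Derivation:
Drop 1: O rot1 at col 3 lands with bottom-row=0; cleared 0 line(s) (total 0); column heights now [0 0 0 2 2 0], max=2
Drop 2: L rot3 at col 0 lands with bottom-row=0; cleared 0 line(s) (total 0); column heights now [3 3 0 2 2 0], max=3
Drop 3: L rot2 at col 3 lands with bottom-row=2; cleared 0 line(s) (total 0); column heights now [3 3 0 4 4 4], max=4
Drop 4: T rot2 at col 2 lands with bottom-row=4; cleared 0 line(s) (total 0); column heights now [3 3 6 6 6 4], max=6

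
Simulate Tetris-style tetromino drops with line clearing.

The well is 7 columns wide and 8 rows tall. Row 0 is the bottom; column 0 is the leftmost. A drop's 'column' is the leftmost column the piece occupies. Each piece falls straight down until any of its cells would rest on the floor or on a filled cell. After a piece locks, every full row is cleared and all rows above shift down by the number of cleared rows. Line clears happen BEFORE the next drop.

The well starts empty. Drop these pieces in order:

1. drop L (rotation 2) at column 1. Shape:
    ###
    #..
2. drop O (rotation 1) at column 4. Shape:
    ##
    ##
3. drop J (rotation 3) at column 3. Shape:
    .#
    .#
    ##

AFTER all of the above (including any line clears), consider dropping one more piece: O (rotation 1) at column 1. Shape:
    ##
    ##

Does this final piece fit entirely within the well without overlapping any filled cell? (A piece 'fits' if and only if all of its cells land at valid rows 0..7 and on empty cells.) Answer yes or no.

Drop 1: L rot2 at col 1 lands with bottom-row=0; cleared 0 line(s) (total 0); column heights now [0 2 2 2 0 0 0], max=2
Drop 2: O rot1 at col 4 lands with bottom-row=0; cleared 0 line(s) (total 0); column heights now [0 2 2 2 2 2 0], max=2
Drop 3: J rot3 at col 3 lands with bottom-row=2; cleared 0 line(s) (total 0); column heights now [0 2 2 3 5 2 0], max=5
Test piece O rot1 at col 1 (width 2): heights before test = [0 2 2 3 5 2 0]; fits = True

Answer: yes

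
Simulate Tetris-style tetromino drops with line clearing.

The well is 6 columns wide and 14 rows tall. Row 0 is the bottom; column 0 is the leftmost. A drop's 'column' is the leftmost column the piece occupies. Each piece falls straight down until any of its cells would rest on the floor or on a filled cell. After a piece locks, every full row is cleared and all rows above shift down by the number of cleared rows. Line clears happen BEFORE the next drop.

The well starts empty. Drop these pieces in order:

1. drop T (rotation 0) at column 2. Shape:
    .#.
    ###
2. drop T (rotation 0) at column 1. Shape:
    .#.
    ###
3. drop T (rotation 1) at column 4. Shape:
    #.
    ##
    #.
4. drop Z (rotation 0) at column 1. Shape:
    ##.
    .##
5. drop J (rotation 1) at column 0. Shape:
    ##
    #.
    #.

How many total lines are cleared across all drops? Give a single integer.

Answer: 0

Derivation:
Drop 1: T rot0 at col 2 lands with bottom-row=0; cleared 0 line(s) (total 0); column heights now [0 0 1 2 1 0], max=2
Drop 2: T rot0 at col 1 lands with bottom-row=2; cleared 0 line(s) (total 0); column heights now [0 3 4 3 1 0], max=4
Drop 3: T rot1 at col 4 lands with bottom-row=1; cleared 0 line(s) (total 0); column heights now [0 3 4 3 4 3], max=4
Drop 4: Z rot0 at col 1 lands with bottom-row=4; cleared 0 line(s) (total 0); column heights now [0 6 6 5 4 3], max=6
Drop 5: J rot1 at col 0 lands with bottom-row=4; cleared 0 line(s) (total 0); column heights now [7 7 6 5 4 3], max=7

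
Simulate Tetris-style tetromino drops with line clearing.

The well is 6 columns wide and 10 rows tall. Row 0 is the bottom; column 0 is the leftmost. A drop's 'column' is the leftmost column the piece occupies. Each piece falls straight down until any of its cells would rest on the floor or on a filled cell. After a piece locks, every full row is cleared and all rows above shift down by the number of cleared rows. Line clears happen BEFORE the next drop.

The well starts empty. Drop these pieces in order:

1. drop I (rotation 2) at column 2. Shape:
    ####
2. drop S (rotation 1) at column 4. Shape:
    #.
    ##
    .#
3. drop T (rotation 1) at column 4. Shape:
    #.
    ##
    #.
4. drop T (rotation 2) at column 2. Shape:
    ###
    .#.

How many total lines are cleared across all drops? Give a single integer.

Drop 1: I rot2 at col 2 lands with bottom-row=0; cleared 0 line(s) (total 0); column heights now [0 0 1 1 1 1], max=1
Drop 2: S rot1 at col 4 lands with bottom-row=1; cleared 0 line(s) (total 0); column heights now [0 0 1 1 4 3], max=4
Drop 3: T rot1 at col 4 lands with bottom-row=4; cleared 0 line(s) (total 0); column heights now [0 0 1 1 7 6], max=7
Drop 4: T rot2 at col 2 lands with bottom-row=6; cleared 0 line(s) (total 0); column heights now [0 0 8 8 8 6], max=8

Answer: 0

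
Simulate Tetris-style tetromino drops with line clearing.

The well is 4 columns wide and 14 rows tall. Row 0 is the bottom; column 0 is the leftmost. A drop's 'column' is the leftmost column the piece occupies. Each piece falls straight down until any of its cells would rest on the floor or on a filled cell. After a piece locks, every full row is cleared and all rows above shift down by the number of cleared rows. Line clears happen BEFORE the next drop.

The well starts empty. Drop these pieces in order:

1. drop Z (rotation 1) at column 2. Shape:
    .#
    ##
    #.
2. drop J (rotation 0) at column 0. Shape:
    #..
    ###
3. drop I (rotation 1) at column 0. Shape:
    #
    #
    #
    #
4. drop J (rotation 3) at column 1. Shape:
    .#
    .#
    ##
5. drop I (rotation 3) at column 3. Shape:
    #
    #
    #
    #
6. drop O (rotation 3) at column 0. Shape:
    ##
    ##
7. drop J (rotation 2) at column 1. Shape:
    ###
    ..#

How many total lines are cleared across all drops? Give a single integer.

Answer: 2

Derivation:
Drop 1: Z rot1 at col 2 lands with bottom-row=0; cleared 0 line(s) (total 0); column heights now [0 0 2 3], max=3
Drop 2: J rot0 at col 0 lands with bottom-row=2; cleared 1 line(s) (total 1); column heights now [3 0 2 2], max=3
Drop 3: I rot1 at col 0 lands with bottom-row=3; cleared 0 line(s) (total 1); column heights now [7 0 2 2], max=7
Drop 4: J rot3 at col 1 lands with bottom-row=2; cleared 0 line(s) (total 1); column heights now [7 3 5 2], max=7
Drop 5: I rot3 at col 3 lands with bottom-row=2; cleared 1 line(s) (total 2); column heights now [6 0 4 5], max=6
Drop 6: O rot3 at col 0 lands with bottom-row=6; cleared 0 line(s) (total 2); column heights now [8 8 4 5], max=8
Drop 7: J rot2 at col 1 lands with bottom-row=7; cleared 0 line(s) (total 2); column heights now [8 9 9 9], max=9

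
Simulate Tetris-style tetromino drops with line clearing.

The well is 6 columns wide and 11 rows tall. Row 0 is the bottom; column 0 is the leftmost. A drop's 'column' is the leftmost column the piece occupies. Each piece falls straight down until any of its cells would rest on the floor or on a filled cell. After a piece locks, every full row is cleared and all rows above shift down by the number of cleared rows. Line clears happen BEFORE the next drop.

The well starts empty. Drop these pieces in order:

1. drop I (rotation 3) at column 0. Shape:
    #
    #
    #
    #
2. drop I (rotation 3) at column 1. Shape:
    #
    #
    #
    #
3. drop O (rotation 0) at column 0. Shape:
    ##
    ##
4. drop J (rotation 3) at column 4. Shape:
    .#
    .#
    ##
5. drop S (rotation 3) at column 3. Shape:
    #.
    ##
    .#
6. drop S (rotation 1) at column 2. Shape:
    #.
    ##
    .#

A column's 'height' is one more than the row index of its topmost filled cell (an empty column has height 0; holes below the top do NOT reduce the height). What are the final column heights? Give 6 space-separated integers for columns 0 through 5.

Answer: 6 6 7 6 3 3

Derivation:
Drop 1: I rot3 at col 0 lands with bottom-row=0; cleared 0 line(s) (total 0); column heights now [4 0 0 0 0 0], max=4
Drop 2: I rot3 at col 1 lands with bottom-row=0; cleared 0 line(s) (total 0); column heights now [4 4 0 0 0 0], max=4
Drop 3: O rot0 at col 0 lands with bottom-row=4; cleared 0 line(s) (total 0); column heights now [6 6 0 0 0 0], max=6
Drop 4: J rot3 at col 4 lands with bottom-row=0; cleared 0 line(s) (total 0); column heights now [6 6 0 0 1 3], max=6
Drop 5: S rot3 at col 3 lands with bottom-row=1; cleared 0 line(s) (total 0); column heights now [6 6 0 4 3 3], max=6
Drop 6: S rot1 at col 2 lands with bottom-row=4; cleared 0 line(s) (total 0); column heights now [6 6 7 6 3 3], max=7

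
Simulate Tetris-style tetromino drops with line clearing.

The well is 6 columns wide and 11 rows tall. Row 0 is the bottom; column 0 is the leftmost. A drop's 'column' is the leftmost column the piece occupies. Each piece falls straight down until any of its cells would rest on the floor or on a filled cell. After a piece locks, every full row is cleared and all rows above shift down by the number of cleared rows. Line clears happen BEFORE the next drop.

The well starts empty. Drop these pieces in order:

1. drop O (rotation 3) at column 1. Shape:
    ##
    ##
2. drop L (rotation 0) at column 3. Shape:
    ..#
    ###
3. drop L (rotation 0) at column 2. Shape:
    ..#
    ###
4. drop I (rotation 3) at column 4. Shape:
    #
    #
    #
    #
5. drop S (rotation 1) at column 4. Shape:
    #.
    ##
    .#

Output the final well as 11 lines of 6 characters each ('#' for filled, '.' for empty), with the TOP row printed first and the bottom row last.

Drop 1: O rot3 at col 1 lands with bottom-row=0; cleared 0 line(s) (total 0); column heights now [0 2 2 0 0 0], max=2
Drop 2: L rot0 at col 3 lands with bottom-row=0; cleared 0 line(s) (total 0); column heights now [0 2 2 1 1 2], max=2
Drop 3: L rot0 at col 2 lands with bottom-row=2; cleared 0 line(s) (total 0); column heights now [0 2 3 3 4 2], max=4
Drop 4: I rot3 at col 4 lands with bottom-row=4; cleared 0 line(s) (total 0); column heights now [0 2 3 3 8 2], max=8
Drop 5: S rot1 at col 4 lands with bottom-row=7; cleared 0 line(s) (total 0); column heights now [0 2 3 3 10 9], max=10

Answer: ......
....#.
....##
....##
....#.
....#.
....#.
....#.
..###.
.##..#
.#####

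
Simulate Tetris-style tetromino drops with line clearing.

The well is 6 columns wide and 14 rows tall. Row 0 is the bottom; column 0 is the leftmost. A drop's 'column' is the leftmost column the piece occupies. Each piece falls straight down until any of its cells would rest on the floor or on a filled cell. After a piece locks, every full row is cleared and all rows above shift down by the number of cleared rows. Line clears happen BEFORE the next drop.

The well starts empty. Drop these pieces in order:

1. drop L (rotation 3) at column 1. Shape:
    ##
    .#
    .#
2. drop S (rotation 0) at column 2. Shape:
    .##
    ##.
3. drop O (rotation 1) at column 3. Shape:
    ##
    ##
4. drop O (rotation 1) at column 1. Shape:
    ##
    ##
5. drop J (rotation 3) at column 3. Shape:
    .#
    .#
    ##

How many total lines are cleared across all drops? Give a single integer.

Drop 1: L rot3 at col 1 lands with bottom-row=0; cleared 0 line(s) (total 0); column heights now [0 3 3 0 0 0], max=3
Drop 2: S rot0 at col 2 lands with bottom-row=3; cleared 0 line(s) (total 0); column heights now [0 3 4 5 5 0], max=5
Drop 3: O rot1 at col 3 lands with bottom-row=5; cleared 0 line(s) (total 0); column heights now [0 3 4 7 7 0], max=7
Drop 4: O rot1 at col 1 lands with bottom-row=4; cleared 0 line(s) (total 0); column heights now [0 6 6 7 7 0], max=7
Drop 5: J rot3 at col 3 lands with bottom-row=7; cleared 0 line(s) (total 0); column heights now [0 6 6 8 10 0], max=10

Answer: 0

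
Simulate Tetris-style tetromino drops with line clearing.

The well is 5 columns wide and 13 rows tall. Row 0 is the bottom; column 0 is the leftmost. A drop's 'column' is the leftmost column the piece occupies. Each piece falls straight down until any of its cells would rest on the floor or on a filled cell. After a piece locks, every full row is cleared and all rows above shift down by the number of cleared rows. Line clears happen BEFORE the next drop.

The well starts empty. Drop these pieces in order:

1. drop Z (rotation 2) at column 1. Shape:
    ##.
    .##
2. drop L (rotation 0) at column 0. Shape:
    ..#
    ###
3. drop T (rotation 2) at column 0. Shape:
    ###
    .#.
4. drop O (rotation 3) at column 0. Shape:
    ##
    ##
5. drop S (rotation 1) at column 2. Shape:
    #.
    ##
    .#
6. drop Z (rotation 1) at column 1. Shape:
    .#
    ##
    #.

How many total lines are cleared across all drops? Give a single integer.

Answer: 0

Derivation:
Drop 1: Z rot2 at col 1 lands with bottom-row=0; cleared 0 line(s) (total 0); column heights now [0 2 2 1 0], max=2
Drop 2: L rot0 at col 0 lands with bottom-row=2; cleared 0 line(s) (total 0); column heights now [3 3 4 1 0], max=4
Drop 3: T rot2 at col 0 lands with bottom-row=3; cleared 0 line(s) (total 0); column heights now [5 5 5 1 0], max=5
Drop 4: O rot3 at col 0 lands with bottom-row=5; cleared 0 line(s) (total 0); column heights now [7 7 5 1 0], max=7
Drop 5: S rot1 at col 2 lands with bottom-row=4; cleared 0 line(s) (total 0); column heights now [7 7 7 6 0], max=7
Drop 6: Z rot1 at col 1 lands with bottom-row=7; cleared 0 line(s) (total 0); column heights now [7 9 10 6 0], max=10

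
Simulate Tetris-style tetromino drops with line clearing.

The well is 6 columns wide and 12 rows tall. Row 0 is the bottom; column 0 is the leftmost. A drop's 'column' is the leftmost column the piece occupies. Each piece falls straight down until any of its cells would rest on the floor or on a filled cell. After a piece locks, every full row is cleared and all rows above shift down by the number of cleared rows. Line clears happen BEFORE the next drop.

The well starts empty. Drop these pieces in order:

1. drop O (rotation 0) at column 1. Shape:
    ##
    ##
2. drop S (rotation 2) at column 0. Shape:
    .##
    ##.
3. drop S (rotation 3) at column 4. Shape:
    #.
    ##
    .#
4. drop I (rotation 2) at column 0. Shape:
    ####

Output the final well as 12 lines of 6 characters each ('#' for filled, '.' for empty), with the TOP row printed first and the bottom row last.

Drop 1: O rot0 at col 1 lands with bottom-row=0; cleared 0 line(s) (total 0); column heights now [0 2 2 0 0 0], max=2
Drop 2: S rot2 at col 0 lands with bottom-row=2; cleared 0 line(s) (total 0); column heights now [3 4 4 0 0 0], max=4
Drop 3: S rot3 at col 4 lands with bottom-row=0; cleared 0 line(s) (total 0); column heights now [3 4 4 0 3 2], max=4
Drop 4: I rot2 at col 0 lands with bottom-row=4; cleared 0 line(s) (total 0); column heights now [5 5 5 5 3 2], max=5

Answer: ......
......
......
......
......
......
......
####..
.##...
##..#.
.##.##
.##..#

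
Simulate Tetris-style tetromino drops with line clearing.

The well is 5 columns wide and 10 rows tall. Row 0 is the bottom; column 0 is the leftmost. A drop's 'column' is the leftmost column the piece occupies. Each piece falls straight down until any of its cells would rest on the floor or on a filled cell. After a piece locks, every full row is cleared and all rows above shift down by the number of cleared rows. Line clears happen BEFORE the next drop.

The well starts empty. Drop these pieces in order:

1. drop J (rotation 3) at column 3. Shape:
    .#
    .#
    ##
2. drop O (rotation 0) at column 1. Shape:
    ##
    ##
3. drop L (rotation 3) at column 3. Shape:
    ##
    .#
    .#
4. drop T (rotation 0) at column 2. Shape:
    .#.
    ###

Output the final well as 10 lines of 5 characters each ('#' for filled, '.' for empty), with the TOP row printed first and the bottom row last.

Answer: .....
.....
...#.
..###
...##
....#
....#
....#
.##.#
.####

Derivation:
Drop 1: J rot3 at col 3 lands with bottom-row=0; cleared 0 line(s) (total 0); column heights now [0 0 0 1 3], max=3
Drop 2: O rot0 at col 1 lands with bottom-row=0; cleared 0 line(s) (total 0); column heights now [0 2 2 1 3], max=3
Drop 3: L rot3 at col 3 lands with bottom-row=3; cleared 0 line(s) (total 0); column heights now [0 2 2 6 6], max=6
Drop 4: T rot0 at col 2 lands with bottom-row=6; cleared 0 line(s) (total 0); column heights now [0 2 7 8 7], max=8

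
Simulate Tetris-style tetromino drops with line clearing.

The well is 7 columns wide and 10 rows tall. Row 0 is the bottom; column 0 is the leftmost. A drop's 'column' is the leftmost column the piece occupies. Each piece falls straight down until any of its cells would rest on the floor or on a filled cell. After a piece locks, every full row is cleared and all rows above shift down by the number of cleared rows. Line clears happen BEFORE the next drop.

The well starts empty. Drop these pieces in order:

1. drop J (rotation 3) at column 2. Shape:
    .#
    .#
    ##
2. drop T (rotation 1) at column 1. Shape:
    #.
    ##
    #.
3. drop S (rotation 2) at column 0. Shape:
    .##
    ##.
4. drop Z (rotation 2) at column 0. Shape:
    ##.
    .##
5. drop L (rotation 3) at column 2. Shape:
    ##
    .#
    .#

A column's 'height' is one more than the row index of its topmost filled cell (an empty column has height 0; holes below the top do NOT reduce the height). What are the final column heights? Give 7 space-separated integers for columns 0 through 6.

Drop 1: J rot3 at col 2 lands with bottom-row=0; cleared 0 line(s) (total 0); column heights now [0 0 1 3 0 0 0], max=3
Drop 2: T rot1 at col 1 lands with bottom-row=0; cleared 0 line(s) (total 0); column heights now [0 3 2 3 0 0 0], max=3
Drop 3: S rot2 at col 0 lands with bottom-row=3; cleared 0 line(s) (total 0); column heights now [4 5 5 3 0 0 0], max=5
Drop 4: Z rot2 at col 0 lands with bottom-row=5; cleared 0 line(s) (total 0); column heights now [7 7 6 3 0 0 0], max=7
Drop 5: L rot3 at col 2 lands with bottom-row=4; cleared 0 line(s) (total 0); column heights now [7 7 7 7 0 0 0], max=7

Answer: 7 7 7 7 0 0 0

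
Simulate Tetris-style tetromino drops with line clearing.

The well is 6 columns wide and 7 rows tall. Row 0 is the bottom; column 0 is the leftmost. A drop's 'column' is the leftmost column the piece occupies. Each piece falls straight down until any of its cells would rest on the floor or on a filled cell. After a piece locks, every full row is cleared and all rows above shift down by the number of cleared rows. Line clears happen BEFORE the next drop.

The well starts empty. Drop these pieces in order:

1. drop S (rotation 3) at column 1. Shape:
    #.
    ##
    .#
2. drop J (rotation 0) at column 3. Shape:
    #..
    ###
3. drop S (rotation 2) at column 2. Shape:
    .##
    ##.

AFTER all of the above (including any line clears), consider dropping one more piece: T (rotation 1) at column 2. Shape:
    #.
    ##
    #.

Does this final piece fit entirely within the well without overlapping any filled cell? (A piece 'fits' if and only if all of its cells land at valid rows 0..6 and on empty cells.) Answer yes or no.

Answer: yes

Derivation:
Drop 1: S rot3 at col 1 lands with bottom-row=0; cleared 0 line(s) (total 0); column heights now [0 3 2 0 0 0], max=3
Drop 2: J rot0 at col 3 lands with bottom-row=0; cleared 0 line(s) (total 0); column heights now [0 3 2 2 1 1], max=3
Drop 3: S rot2 at col 2 lands with bottom-row=2; cleared 0 line(s) (total 0); column heights now [0 3 3 4 4 1], max=4
Test piece T rot1 at col 2 (width 2): heights before test = [0 3 3 4 4 1]; fits = True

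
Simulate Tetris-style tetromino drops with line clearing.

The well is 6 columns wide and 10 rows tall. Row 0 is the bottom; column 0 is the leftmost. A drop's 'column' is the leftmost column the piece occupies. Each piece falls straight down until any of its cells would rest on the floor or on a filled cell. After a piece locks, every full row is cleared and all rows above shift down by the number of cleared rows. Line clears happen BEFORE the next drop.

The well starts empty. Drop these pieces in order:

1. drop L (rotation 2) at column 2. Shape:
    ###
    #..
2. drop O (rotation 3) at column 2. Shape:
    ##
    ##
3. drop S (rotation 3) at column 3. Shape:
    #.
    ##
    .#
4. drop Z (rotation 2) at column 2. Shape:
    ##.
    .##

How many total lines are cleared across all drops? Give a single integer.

Drop 1: L rot2 at col 2 lands with bottom-row=0; cleared 0 line(s) (total 0); column heights now [0 0 2 2 2 0], max=2
Drop 2: O rot3 at col 2 lands with bottom-row=2; cleared 0 line(s) (total 0); column heights now [0 0 4 4 2 0], max=4
Drop 3: S rot3 at col 3 lands with bottom-row=3; cleared 0 line(s) (total 0); column heights now [0 0 4 6 5 0], max=6
Drop 4: Z rot2 at col 2 lands with bottom-row=6; cleared 0 line(s) (total 0); column heights now [0 0 8 8 7 0], max=8

Answer: 0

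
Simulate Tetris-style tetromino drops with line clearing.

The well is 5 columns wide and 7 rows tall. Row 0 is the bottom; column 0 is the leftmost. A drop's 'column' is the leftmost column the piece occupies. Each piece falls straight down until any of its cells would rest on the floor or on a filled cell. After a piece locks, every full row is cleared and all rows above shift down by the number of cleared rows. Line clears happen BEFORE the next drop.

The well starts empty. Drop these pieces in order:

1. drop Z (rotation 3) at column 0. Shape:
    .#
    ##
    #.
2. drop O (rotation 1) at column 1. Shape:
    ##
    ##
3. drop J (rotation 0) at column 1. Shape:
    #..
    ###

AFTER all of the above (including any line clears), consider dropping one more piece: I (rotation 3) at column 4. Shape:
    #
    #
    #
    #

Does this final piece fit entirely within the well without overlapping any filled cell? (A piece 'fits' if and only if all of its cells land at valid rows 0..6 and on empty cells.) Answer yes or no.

Drop 1: Z rot3 at col 0 lands with bottom-row=0; cleared 0 line(s) (total 0); column heights now [2 3 0 0 0], max=3
Drop 2: O rot1 at col 1 lands with bottom-row=3; cleared 0 line(s) (total 0); column heights now [2 5 5 0 0], max=5
Drop 3: J rot0 at col 1 lands with bottom-row=5; cleared 0 line(s) (total 0); column heights now [2 7 6 6 0], max=7
Test piece I rot3 at col 4 (width 1): heights before test = [2 7 6 6 0]; fits = True

Answer: yes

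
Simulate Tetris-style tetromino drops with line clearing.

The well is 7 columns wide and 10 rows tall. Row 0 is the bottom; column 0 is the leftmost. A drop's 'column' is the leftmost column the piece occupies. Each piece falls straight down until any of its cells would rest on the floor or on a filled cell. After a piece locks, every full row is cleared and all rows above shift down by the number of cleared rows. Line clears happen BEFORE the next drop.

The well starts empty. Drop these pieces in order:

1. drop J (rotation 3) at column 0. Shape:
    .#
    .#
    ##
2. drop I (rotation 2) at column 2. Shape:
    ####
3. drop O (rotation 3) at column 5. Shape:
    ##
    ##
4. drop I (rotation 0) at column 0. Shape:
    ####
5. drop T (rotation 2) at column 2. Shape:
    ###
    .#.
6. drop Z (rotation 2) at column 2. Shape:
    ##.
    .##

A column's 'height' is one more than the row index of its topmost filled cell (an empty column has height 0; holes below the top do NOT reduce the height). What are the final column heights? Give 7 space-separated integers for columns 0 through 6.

Answer: 4 4 8 8 7 3 3

Derivation:
Drop 1: J rot3 at col 0 lands with bottom-row=0; cleared 0 line(s) (total 0); column heights now [1 3 0 0 0 0 0], max=3
Drop 2: I rot2 at col 2 lands with bottom-row=0; cleared 0 line(s) (total 0); column heights now [1 3 1 1 1 1 0], max=3
Drop 3: O rot3 at col 5 lands with bottom-row=1; cleared 0 line(s) (total 0); column heights now [1 3 1 1 1 3 3], max=3
Drop 4: I rot0 at col 0 lands with bottom-row=3; cleared 0 line(s) (total 0); column heights now [4 4 4 4 1 3 3], max=4
Drop 5: T rot2 at col 2 lands with bottom-row=4; cleared 0 line(s) (total 0); column heights now [4 4 6 6 6 3 3], max=6
Drop 6: Z rot2 at col 2 lands with bottom-row=6; cleared 0 line(s) (total 0); column heights now [4 4 8 8 7 3 3], max=8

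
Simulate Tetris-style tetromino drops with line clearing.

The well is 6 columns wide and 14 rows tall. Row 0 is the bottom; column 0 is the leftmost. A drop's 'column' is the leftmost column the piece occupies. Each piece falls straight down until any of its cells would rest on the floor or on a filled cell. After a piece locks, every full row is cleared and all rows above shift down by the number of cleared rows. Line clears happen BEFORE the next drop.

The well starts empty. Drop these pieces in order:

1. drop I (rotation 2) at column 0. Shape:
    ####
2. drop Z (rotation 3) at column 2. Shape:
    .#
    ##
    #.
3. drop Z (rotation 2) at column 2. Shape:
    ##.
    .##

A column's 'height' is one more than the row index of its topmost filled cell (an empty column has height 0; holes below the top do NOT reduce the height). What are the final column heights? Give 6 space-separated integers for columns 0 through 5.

Drop 1: I rot2 at col 0 lands with bottom-row=0; cleared 0 line(s) (total 0); column heights now [1 1 1 1 0 0], max=1
Drop 2: Z rot3 at col 2 lands with bottom-row=1; cleared 0 line(s) (total 0); column heights now [1 1 3 4 0 0], max=4
Drop 3: Z rot2 at col 2 lands with bottom-row=4; cleared 0 line(s) (total 0); column heights now [1 1 6 6 5 0], max=6

Answer: 1 1 6 6 5 0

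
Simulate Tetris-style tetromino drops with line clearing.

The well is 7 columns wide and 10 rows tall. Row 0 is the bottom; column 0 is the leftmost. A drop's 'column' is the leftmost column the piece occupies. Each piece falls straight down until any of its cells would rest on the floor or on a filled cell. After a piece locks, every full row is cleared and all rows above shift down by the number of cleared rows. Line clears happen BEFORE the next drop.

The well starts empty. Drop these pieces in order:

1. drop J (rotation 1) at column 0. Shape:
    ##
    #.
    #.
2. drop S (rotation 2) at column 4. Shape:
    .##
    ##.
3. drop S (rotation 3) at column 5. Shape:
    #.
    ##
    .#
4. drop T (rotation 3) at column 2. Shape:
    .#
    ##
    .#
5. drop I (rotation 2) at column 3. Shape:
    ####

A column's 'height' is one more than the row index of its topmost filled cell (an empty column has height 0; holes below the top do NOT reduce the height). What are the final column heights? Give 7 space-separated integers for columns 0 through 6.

Drop 1: J rot1 at col 0 lands with bottom-row=0; cleared 0 line(s) (total 0); column heights now [3 3 0 0 0 0 0], max=3
Drop 2: S rot2 at col 4 lands with bottom-row=0; cleared 0 line(s) (total 0); column heights now [3 3 0 0 1 2 2], max=3
Drop 3: S rot3 at col 5 lands with bottom-row=2; cleared 0 line(s) (total 0); column heights now [3 3 0 0 1 5 4], max=5
Drop 4: T rot3 at col 2 lands with bottom-row=0; cleared 0 line(s) (total 0); column heights now [3 3 2 3 1 5 4], max=5
Drop 5: I rot2 at col 3 lands with bottom-row=5; cleared 0 line(s) (total 0); column heights now [3 3 2 6 6 6 6], max=6

Answer: 3 3 2 6 6 6 6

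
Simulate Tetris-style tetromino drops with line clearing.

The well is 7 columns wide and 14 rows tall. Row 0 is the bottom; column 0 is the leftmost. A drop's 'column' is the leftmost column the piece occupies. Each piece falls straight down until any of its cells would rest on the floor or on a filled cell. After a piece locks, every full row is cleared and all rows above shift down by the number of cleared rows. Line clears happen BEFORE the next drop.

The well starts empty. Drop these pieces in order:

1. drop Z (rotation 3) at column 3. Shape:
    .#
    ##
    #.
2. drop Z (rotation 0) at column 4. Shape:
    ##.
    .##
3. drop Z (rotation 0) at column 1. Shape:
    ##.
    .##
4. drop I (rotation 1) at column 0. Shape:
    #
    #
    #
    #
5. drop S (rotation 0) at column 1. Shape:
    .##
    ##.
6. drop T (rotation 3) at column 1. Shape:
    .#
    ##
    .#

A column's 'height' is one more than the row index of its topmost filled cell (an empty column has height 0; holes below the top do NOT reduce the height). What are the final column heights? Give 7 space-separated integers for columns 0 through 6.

Answer: 4 8 9 6 4 4 3

Derivation:
Drop 1: Z rot3 at col 3 lands with bottom-row=0; cleared 0 line(s) (total 0); column heights now [0 0 0 2 3 0 0], max=3
Drop 2: Z rot0 at col 4 lands with bottom-row=2; cleared 0 line(s) (total 0); column heights now [0 0 0 2 4 4 3], max=4
Drop 3: Z rot0 at col 1 lands with bottom-row=2; cleared 0 line(s) (total 0); column heights now [0 4 4 3 4 4 3], max=4
Drop 4: I rot1 at col 0 lands with bottom-row=0; cleared 0 line(s) (total 0); column heights now [4 4 4 3 4 4 3], max=4
Drop 5: S rot0 at col 1 lands with bottom-row=4; cleared 0 line(s) (total 0); column heights now [4 5 6 6 4 4 3], max=6
Drop 6: T rot3 at col 1 lands with bottom-row=6; cleared 0 line(s) (total 0); column heights now [4 8 9 6 4 4 3], max=9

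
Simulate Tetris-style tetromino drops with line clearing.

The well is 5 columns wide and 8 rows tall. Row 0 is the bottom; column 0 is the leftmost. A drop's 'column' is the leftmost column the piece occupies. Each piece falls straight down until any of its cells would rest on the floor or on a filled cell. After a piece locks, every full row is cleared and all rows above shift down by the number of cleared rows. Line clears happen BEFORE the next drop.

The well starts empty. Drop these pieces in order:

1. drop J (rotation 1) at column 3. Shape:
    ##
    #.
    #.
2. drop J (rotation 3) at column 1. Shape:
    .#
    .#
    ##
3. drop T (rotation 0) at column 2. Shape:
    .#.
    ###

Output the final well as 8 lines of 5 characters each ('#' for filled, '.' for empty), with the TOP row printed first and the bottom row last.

Drop 1: J rot1 at col 3 lands with bottom-row=0; cleared 0 line(s) (total 0); column heights now [0 0 0 3 3], max=3
Drop 2: J rot3 at col 1 lands with bottom-row=0; cleared 0 line(s) (total 0); column heights now [0 1 3 3 3], max=3
Drop 3: T rot0 at col 2 lands with bottom-row=3; cleared 0 line(s) (total 0); column heights now [0 1 4 5 4], max=5

Answer: .....
.....
.....
...#.
..###
..###
..##.
.###.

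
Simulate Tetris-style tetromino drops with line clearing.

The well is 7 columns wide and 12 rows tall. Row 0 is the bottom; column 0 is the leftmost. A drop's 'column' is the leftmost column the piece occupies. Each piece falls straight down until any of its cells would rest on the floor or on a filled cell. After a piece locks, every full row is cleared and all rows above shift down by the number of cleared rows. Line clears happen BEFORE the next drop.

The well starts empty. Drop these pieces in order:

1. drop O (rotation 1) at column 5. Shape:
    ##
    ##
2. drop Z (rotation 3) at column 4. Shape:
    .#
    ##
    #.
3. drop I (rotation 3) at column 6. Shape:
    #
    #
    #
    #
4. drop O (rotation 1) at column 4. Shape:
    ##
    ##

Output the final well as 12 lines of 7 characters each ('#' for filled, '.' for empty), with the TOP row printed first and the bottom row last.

Answer: .......
.......
.......
.......
.......
.......
....###
....###
.....##
....###
....###
.....##

Derivation:
Drop 1: O rot1 at col 5 lands with bottom-row=0; cleared 0 line(s) (total 0); column heights now [0 0 0 0 0 2 2], max=2
Drop 2: Z rot3 at col 4 lands with bottom-row=1; cleared 0 line(s) (total 0); column heights now [0 0 0 0 3 4 2], max=4
Drop 3: I rot3 at col 6 lands with bottom-row=2; cleared 0 line(s) (total 0); column heights now [0 0 0 0 3 4 6], max=6
Drop 4: O rot1 at col 4 lands with bottom-row=4; cleared 0 line(s) (total 0); column heights now [0 0 0 0 6 6 6], max=6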